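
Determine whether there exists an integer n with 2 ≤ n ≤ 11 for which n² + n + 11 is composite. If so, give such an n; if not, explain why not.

At n = 10: 10² + 10 + 11 = 121 = 11·11, which is composite.

n = 10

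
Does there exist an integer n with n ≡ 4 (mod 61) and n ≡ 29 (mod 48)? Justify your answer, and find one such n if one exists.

gcd(61, 48) = 1, so the Chinese Remainder Theorem guarantees exactly one residue class mod 2928 satisfying both.
Write n = 4 + 61t and require 4 + 61t ≡ 29 (mod 48), i.e. 61t ≡ 25 (mod 48).
61 ≡ 13 (mod 48), so this reads 13t ≡ 25 (mod 48). To invert 13 modulo 48: 48 = 3·13 + 9, 13 = 1·9 + 4, 9 = 2·4 + 1, 4 = 4·1 + 0, and unwinding, 1 = 9 − 2·4 = 9 − 2·(13 − 1·9) = −2·13 + 3·9 = −2·13 + 3·(48 − 3·13) = 3·48 − 11·13. Thus 13⁻¹ ≡ -11 ≡ 37 (mod 48).
Multiplying by 37: t ≡ 37·25 = 925 ≡ 13 (mod 48).
With t = 13: n = 4 + 61·13 = 797.
Check: 797 mod 61 = 4, 797 mod 48 = 29. ✓

n = 797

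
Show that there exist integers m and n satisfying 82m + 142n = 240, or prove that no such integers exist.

gcd(82, 142) = 2, and 2 divides 240, so integer solutions exist.
Dividing through by 2 reduces the equation to 41m + 71n = 120.
Euclidean algorithm: 71 = 1·41 + 30, 41 = 1·30 + 11, 30 = 2·11 + 8, 11 = 1·8 + 3, 8 = 2·3 + 2, 3 = 1·2 + 1, 2 = 2·1 + 0.
Working back up the chain: 1 = 3 − 1·2 = 3 − (8 − 2·3) = −8 + 3·3 = −8 + 3·(11 − 1·8) = 3·11 − 4·8 = 3·11 − 4·(30 − 2·11) = −4·30 + 11·11 = −4·30 + 11·(41 − 1·30) = 11·41 − 15·30 = 11·41 − 15·(71 − 1·41) = −15·71 + 26·41. So 41·26 + 71·(-15) = 1.
Multiplying through by 120: m = 26·120 = 3120, n = (-15)·120 = -1800 is a solution.
The general solution is m = 3120 + 71k, n = -1800 − 41k; taking k = -43 gives the smaller pair m = 67, n = -37.
Indeed 82·67 + 142·(-37) = 5494 − 5254 = 240.

m = 67, n = -37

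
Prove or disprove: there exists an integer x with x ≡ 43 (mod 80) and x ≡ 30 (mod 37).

The moduli 80 and 37 are coprime, so by the Chinese Remainder Theorem a unique solution modulo 2960 exists.
Any solution of the first congruence is x = 43 + 80t; substituting into the second, 80t ≡ 30 − 43 ≡ 24 (mod 37).
80 ≡ 6 (mod 37), so this reads 6t ≡ 24 (mod 37). Invert 6 mod 37 by the Euclidean algorithm: 37 = 6·6 + 1, 6 = 6·1 + 0; back-substituting, 1 = 37 − 6·6. Hence 6·(-6) ≡ 1, so 6⁻¹ ≡ -6 ≡ 31 (mod 37).
Multiplying by 31: t ≡ 31·24 = 744 ≡ 4 (mod 37).
Taking t = 4 gives x = 43 + 80·4 = 363.
Indeed 363 ≡ 43 (mod 80) and 363 ≡ 30 (mod 37).

x = 363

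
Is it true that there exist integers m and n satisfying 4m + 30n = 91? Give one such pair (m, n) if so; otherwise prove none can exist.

gcd(4, 30) = 2, so every integer of the form 4m + 30n is a multiple of 2.
But 91 is not a multiple of 2 (it leaves remainder 1).
Therefore 4m + 30n = 91 has no solution in integers.

No, no such integers exist.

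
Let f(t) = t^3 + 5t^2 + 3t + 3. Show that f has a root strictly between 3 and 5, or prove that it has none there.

f has no root in that interval.

The endpoint values f(3) = 84 and f(5) = 268 are both positive. Claim: f(t) > 0 for every t in (3, 5).
Substitute t = 3 + u, where 0 < u < 2 on the interval. Expanding, f(3 + u) = u^3 + 14u^2 + 60u + 84.
All 4 nonzero coefficients of this polynomial in u are positive; hence for u > 0 the value is a sum of positive terms (the constant 84 among them).
So f is strictly positive on (3, 5); no root exists in the interval.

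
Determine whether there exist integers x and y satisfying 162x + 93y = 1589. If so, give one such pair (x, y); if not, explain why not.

There are no such integers.

Both 162 and 93 are divisible by gcd(162, 93) = 3, hence so is any combination 162x + 93y.
But 1589 = 3·529 + 2, so 3 ∤ 1589.
Therefore 162x + 93y = 1589 has no solution in integers.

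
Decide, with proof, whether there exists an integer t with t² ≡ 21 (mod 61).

61 is prime, so by Euler's criterion 21 is a square mod 61 iff 21^((61−1)/2) = 21^30 ≡ 1 (mod 61).
Repeated squaring mod 61: 21^2 = 441 ≡ 14; 21^4 ≡ 14² = 196 ≡ 13; 21^8 ≡ 13² = 169 ≡ 47; 21^16 ≡ 47² = 2209 ≡ 13.
Since 30 = 16 + 8 + 4 + 2, 21^30 ≡ 13 · 47 · 13 · 14; multiplying out mod 61: 13·47 = 611 ≡ 1, then 1·13 = 13 ≡ 13, then 13·14 = 182 ≡ 60. Thus 21^30 ≡ 60 ≡ −1 (mod 61).
The value −1 means 21 is a non-residue modulo 61, so t² ≡ 21 (mod 61) is impossible.

No, no such integer exists.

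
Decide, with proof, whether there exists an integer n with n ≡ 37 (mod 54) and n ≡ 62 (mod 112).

Both moduli are multiples of 2 = gcd(54, 112), so any solution would satisfy n ≡ 37 and n ≡ 62 modulo 2 simultaneously.
However 37 ≡ 1 and 62 ≡ 0 (mod 2), and 1 ≠ 0.
Therefore no such n exists.

No such integer exists.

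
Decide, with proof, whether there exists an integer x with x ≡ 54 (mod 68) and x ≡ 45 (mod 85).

Both moduli are multiples of 17 = gcd(68, 85), so any solution would satisfy x ≡ 54 and x ≡ 45 modulo 17 simultaneously.
These are incompatible: 54 − 45 = 9 is not divisible by 17.
Hence the system has no solution.

No such integer exists.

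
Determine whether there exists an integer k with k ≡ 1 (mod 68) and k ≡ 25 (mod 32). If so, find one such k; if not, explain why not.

Here gcd(68, 32) = 4, and both 1 and 25 leave remainder 1 mod 4, so the system is consistent.
Step through k = 1, 1 + 68, 1 + 2·68, …: the values 1, 69, 137, 205, 273, 341, 409 reduce mod 32 to 1, 5, 9, 13, 17, 21, 25. The value 409 hits 25.
Check: 409 mod 68 = 1, 409 mod 32 = 25. ✓

k = 409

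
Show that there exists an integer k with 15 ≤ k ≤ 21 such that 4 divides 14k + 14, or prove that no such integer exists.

Try k = 15: 14·15 + 14 = 224 = 56·4, which is divisible by 4.

k = 15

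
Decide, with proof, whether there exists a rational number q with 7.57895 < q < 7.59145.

q = 91/12

Scale by 12: the interval becomes (90.94740, 91.09740), which contains the integer 91.
So q = 91/12 works: it is a ratio of integers, and dividing 12·7.57895 < 91 < 12·7.59145 through by 12 gives 7.57895 < 91/12 < 7.59145.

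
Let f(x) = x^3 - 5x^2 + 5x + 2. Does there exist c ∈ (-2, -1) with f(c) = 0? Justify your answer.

No.

The endpoint values f(-2) = -36 and f(-1) = -9 are both negative. Claim: f(x) < 0 for every x in (-2, -1).
Substitute x = -1 − u, where 0 < u < 1 on the interval. Expanding, f(-1 − u) = -u^3 - 8u^2 - 18u - 9.
The nonzero coefficients here are all negative, so for u > 0 every term is negative (or zero), and the constant term -9 is strictly negative.
Therefore f(x) < 0 throughout (-2, -1), and f has no zero there.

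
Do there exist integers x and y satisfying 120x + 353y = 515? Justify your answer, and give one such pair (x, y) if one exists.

x = 19, y = -5

Since gcd(120, 353) = 1, every integer is an integer combination of 120 and 353.
Run the Euclidean algorithm on 353 and 120: 353 = 2·120 + 113, 120 = 1·113 + 7, 113 = 16·7 + 1, 7 = 7·1 + 0.
Back-substituting, 1 = 113 − 16·7 = 113 − 16·(120 − 1·113) = −16·120 + 17·113 = −16·120 + 17·(353 − 2·120) = 17·353 − 50·120; that is, 120·(-50) + 353·17 = 1.
Times 515: 120·(-25750) + 353·8755 = 515, so (-25750, 8755) solves it.
The general solution is x = -25750 + 353k, y = 8755 − 120k; taking k = 73 gives the smaller pair x = 19, y = -5.
Indeed 120·19 + 353·(-5) = 2280 − 1765 = 515.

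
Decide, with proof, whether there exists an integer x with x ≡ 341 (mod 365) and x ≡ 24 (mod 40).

Both moduli are multiples of 5 = gcd(365, 40), so any solution would satisfy x ≡ 341 and x ≡ 24 modulo 5 simultaneously.
However 341 ≡ 1 and 24 ≡ 4 (mod 5), and 1 ≠ 4.
Therefore no such x exists.

No such integer exists.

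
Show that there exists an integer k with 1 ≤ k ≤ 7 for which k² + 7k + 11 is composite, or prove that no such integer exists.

At k = 4: 4² + 7·4 + 11 = 55 = 5·11, which is composite.

k = 4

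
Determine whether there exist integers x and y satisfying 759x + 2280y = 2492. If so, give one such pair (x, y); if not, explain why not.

Both 759 and 2280 are divisible by gcd(759, 2280) = 3, hence so is any combination 759x + 2280y.
But 2492 is not a multiple of 3 (it leaves remainder 2).
Therefore 759x + 2280y = 2492 has no solution in integers.

No, no such integers exist.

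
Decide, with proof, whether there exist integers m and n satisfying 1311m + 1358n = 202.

Since gcd(1311, 1358) = 1, every integer is an integer combination of 1311 and 1358.
Run the Euclidean algorithm on 1358 and 1311: 1358 = 1·1311 + 47, 1311 = 27·47 + 42, 47 = 1·42 + 5, 42 = 8·5 + 2, 5 = 2·2 + 1, 2 = 2·1 + 0.
Unwinding: 1 = 5 − 2·2 = 5 − 2·(42 − 8·5) = −2·42 + 17·5 = −2·42 + 17·(47 − 1·42) = 17·47 − 19·42 = 17·47 − 19·(1311 − 27·47) = −19·1311 + 530·47 = −19·1311 + 530·(1358 − 1·1311) = 530·1358 − 549·1311, i.e. 1311·(-549) + 1358·530 = 1.
Multiplying through by 202: m = (-549)·202 = -110898, n = 530·202 = 107060 is a solution.
The general solution is m = -110898 + 1358k, n = 107060 − 1311k; taking k = 82 gives the smaller pair m = 458, n = -442.
Indeed 1311·458 + 1358·(-442) = 600438 − 600236 = 202.

m = 458, n = -442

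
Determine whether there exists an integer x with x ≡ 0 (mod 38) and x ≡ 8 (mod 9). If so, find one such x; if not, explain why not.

Since 38 and 9 share no common factor, CRT says the pair of congruences has a solution (unique mod 342).
Any solution of the first congruence is x = 0 + 38t; substituting into the second, 38t ≡ 8 − 0 ≡ 8 (mod 9).
38 ≡ 2 (mod 9), so this reads 2t ≡ 8 (mod 9). To invert 2 modulo 9: 9 = 4·2 + 1, 2 = 2·1 + 0, and unwinding, 1 = 9 − 4·2. Thus 2⁻¹ ≡ -4 ≡ 5 (mod 9).
Multiplying by 5: t ≡ 5·8 = 40 ≡ 4 (mod 9).
Taking t = 4 gives x = 0 + 38·4 = 152.
Verify: 152 = 4·38 + 0 and 152 = 16·9 + 8. ✓

x = 152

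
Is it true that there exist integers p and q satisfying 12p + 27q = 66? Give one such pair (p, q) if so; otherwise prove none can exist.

p = 1, q = 2

gcd(12, 27) = 3, and 3 divides 66, so integer solutions exist.
Dividing through by 3 reduces the equation to 4p + 9q = 22.
Run the Euclidean algorithm on 9 and 4: 9 = 2·4 + 1, 4 = 4·1 + 0.
Working back up the chain: 1 = 9 − 2·4. So 4·(-2) + 9·1 = 1.
Scaling by 22 gives the particular solution (p, q) = (-44, 22).
Shifting by a multiple of (9, −4) keeps it a solution: p = -44 + 5·9 = 1, q = 22 − 5·4 = 2.
Indeed 12·1 + 27·2 = 12 + 54 = 66.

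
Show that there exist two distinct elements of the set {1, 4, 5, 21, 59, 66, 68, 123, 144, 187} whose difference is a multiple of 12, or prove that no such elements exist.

There is no such pair.

Residues mod 12: 1↦1, 4↦4, 5↦5, 21↦9, 59↦11, 66↦6, 68↦8, 123↦3, 144↦0, 187↦7.
All 10 residues are distinct, so no two elements differ by a multiple of 12.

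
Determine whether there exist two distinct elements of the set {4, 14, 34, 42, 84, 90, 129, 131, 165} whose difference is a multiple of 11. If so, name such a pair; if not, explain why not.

Reduce each element modulo 11: 4↦4, 14↦3, 34↦1, 42↦9, 84↦7, 90↦2, 129↦8, 131↦10, 165↦0.
All 9 residues are distinct, so no two elements differ by a multiple of 11.

There is no such pair.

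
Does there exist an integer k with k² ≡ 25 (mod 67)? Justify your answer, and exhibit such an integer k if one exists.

k = 62 works: 62² = 3844, and 3844 − 25 = 3819 = 57·67.

k = 62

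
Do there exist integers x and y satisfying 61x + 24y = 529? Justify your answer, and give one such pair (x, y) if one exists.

x = 13, y = -11

61 and 24 are coprime, so 61x + 24y ranges over all of ℤ.
Dividing repeatedly: 61 = 2·24 + 13, 24 = 1·13 + 11, 13 = 1·11 + 2, 11 = 5·2 + 1, 2 = 2·1 + 0.
Working back up the chain: 1 = 11 − 5·2 = 11 − 5·(13 − 1·11) = −5·13 + 6·11 = −5·13 + 6·(24 − 1·13) = 6·24 − 11·13 = 6·24 − 11·(61 − 2·24) = −11·61 + 28·24. So 61·(-11) + 24·28 = 1.
Scaling by 529 gives the particular solution (x, y) = (-5819, 14812).
The general solution is x = -5819 + 24k, y = 14812 − 61k; taking k = 243 gives the smaller pair x = 13, y = -11.
Indeed 61·13 + 24·(-11) = 793 − 264 = 529.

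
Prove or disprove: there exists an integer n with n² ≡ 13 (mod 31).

There is no such integer.

31 is prime, so by Euler's criterion 13 is a square mod 31 iff 13^((31−1)/2) = 13^15 ≡ 1 (mod 31).
Repeated squaring mod 31: 13^2 = 169 ≡ 14; 13^4 ≡ 14² = 196 ≡ 10; 13^8 ≡ 10² = 100 ≡ 7.
Since 15 = 8 + 4 + 2 + 1, 13^15 ≡ 7 · 10 · 14 · 13; multiplying out mod 31: 7·10 = 70 ≡ 8, then 8·14 = 112 ≡ 19, then 19·13 = 247 ≡ 30. Thus 13^15 ≡ 30 ≡ −1 (mod 31).
The value −1 means 13 is a non-residue modulo 31, so n² ≡ 13 (mod 31) is impossible.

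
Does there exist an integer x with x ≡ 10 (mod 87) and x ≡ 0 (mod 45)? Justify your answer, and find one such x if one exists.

gcd(87, 45) = 3. If x ≡ 10 (mod 87) and x ≡ 0 (mod 45), then x ≡ 10 (mod 3) and x ≡ 0 (mod 3).
However 10 ≡ 1 and 0 ≡ 0 (mod 3), and 1 ≠ 0.
Hence the system has no solution.

No, no such integer exists.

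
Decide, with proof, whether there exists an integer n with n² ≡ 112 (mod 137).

n = 89

Take n = 89. Then 89² = 7921 = 57·137 + 112, so 89² ≡ 112 (mod 137).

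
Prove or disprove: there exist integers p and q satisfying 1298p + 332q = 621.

gcd(1298, 332) = 2, so every integer of the form 1298p + 332q is a multiple of 2.
But 621 = 2·310 + 1, so 2 ∤ 621.
Therefore 1298p + 332q = 621 has no solution in integers.

No, no such integers exist.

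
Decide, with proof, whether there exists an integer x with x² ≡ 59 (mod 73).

Apply Euler's criterion with the prime 73: 59 is a quadratic residue iff 59^36 ≡ 1 (mod 73), and a non-residue iff it is ≡ −1.
Squaring successively (mod 73): 59^2 = 3481 ≡ 50; 59^4 ≡ 50² = 2500 ≡ 18; 59^8 ≡ 18² = 324 ≡ 32; 59^16 ≡ 32² = 1024 ≡ 2; 59^32 ≡ 2² = 4 ≡ 4.
Since 36 = 32 + 4, 59^36 ≡ 4 · 18; multiplying out mod 73: 4·18 = 72 ≡ 72. Thus 59^36 ≡ 72 ≡ −1 (mod 73).
By Euler's criterion 59 is a quadratic non-residue mod 73: no x satisfies x² ≡ 59 (mod 73).

There is no such integer.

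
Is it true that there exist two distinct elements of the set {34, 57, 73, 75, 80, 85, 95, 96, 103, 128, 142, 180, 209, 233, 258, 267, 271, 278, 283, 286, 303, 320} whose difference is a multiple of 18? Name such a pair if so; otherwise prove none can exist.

34 mod 18 = 16 and 142 mod 18 = 16, so 142 − 34 = 108 = 6·18.

Yes: 34 and 142.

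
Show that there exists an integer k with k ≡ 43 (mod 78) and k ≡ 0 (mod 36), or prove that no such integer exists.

There is no such integer.

gcd(78, 36) = 6. If k ≡ 43 (mod 78) and k ≡ 0 (mod 36), then k ≡ 43 (mod 6) and k ≡ 0 (mod 6).
But 43 mod 6 = 1 while 0 mod 6 = 0, a contradiction.
Therefore no such k exists.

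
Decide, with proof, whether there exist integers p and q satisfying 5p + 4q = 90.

Since gcd(5, 4) = 1, every integer is an integer combination of 5 and 4.
Euclidean algorithm: 5 = 1·4 + 1, 4 = 4·1 + 0.
Unwinding: 1 = 5 − 1·4, i.e. 5·1 + 4·(-1) = 1.
Multiplying through by 90: p = 1·90 = 90, q = (-1)·90 = -90 is a solution.
The general solution is p = 90 + 4k, q = -90 − 5k; taking k = -22 gives the smaller pair p = 2, q = 20.
Check: 5·2 + 4·20 = 10 + 80 = 90. ✓

p = 2, q = 20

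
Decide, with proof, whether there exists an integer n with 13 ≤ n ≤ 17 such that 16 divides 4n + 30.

No such integer n in that range exists.

For n = 13, 14, …, 17 the values of 4n + 30 modulo 16 are 2, 6, 10, 14, 2 respectively.
None is 0, so 16 never divides 4n + 30 on this range.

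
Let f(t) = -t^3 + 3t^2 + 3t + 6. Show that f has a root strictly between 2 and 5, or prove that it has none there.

Such a root exists.

f(2) = 16 and f(5) = -29, which have opposite signs.
f is continuous everywhere (it is a polynomial), in particular on [2, 5].
By the Intermediate Value Theorem, f takes the value 0 somewhere in the open interval.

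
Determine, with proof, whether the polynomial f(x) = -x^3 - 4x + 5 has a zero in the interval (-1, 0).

f(-1) = 10 and f(0) = 5, both positive.
f'(x) = -3x^2 - 4 has discriminant 0² − 4·(-3)·(-4) = -48 < 0, so f' has no real roots and is negative for every real x.
So f is strictly decreasing; between -1 and 0 its values lie between f(-1) = 10 and f(0) = 5, all positive. Therefore f has no root in (-1, 0).

No such root exists.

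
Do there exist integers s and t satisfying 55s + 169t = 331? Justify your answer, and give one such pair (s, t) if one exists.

55 and 169 are coprime, so 55s + 169t ranges over all of ℤ.
Run the Euclidean algorithm on 169 and 55: 169 = 3·55 + 4, 55 = 13·4 + 3, 4 = 1·3 + 1, 3 = 3·1 + 0.
Back-substituting, 1 = 4 − 1·3 = 4 − (55 − 13·4) = −55 + 14·4 = −55 + 14·(169 − 3·55) = 14·169 − 43·55; that is, 55·(-43) + 169·14 = 1.
Scaling by 331 gives the particular solution (s, t) = (-14233, 4634).
The general solution is s = -14233 + 169k, t = 4634 − 55k; taking k = 85 gives the smaller pair s = 132, t = -41.
Indeed 55·132 + 169·(-41) = 7260 − 6929 = 331.

s = 132, t = -41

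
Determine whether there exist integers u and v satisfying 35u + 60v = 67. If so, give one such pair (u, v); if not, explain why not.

Both 35 and 60 are divisible by gcd(35, 60) = 5, hence so is any combination 35u + 60v.
But 67 is not a multiple of 5 (it leaves remainder 2).
So the equation is unsolvable over ℤ.

There are no such integers.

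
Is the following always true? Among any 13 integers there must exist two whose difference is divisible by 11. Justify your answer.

Yes.

Partition the integers by their residue mod 11; there are 11 classes.
Since 13 > 11, two of the 13 integers must share a residue class by the pigeonhole principle; call them a and b.
Their difference a − b is then a multiple of 11.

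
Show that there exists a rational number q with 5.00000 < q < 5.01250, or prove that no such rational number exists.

q = 406/81

Look for a denominator N such that an integer falls strictly between N·5.00000 and N·5.01250. N = 81 works: 81·5.00000 = 405.00000 < 406 < 406.01250 = 81·5.01250.
Hence 406/81 is a rational number with 5.00000 < 406/81 < 5.01250.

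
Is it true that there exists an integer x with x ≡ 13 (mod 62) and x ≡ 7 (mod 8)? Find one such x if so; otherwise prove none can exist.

x = 199

The moduli are not coprime: gcd(62, 8) = 2. Compatibility requires 2 ∣ (7 − 13) = -6, which holds, so solutions exist.
List candidates x ≡ 13 (mod 62): 13, 75, 137, 199. Modulo 8 these are 5, 3, 1, 7; 199 gives 7 as required.
Verify: 199 = 3·62 + 13 and 199 = 24·8 + 7. ✓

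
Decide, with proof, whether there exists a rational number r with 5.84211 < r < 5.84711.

Scale by 13: the interval becomes (75.94743, 76.01243), which contains the integer 76.
Hence 76/13 is a rational number with 5.84211 < 76/13 < 5.84711.

r = 76/13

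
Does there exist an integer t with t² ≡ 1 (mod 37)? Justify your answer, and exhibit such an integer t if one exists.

t = 36

t = 36 works: 36² = 1296, and 1296 − 1 = 1295 = 35·37.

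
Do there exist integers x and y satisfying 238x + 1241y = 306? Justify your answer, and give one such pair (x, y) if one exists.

x = 43, y = -8

gcd(238, 1241) = 17, and 17 divides 306, so integer solutions exist.
Dividing through by 17 reduces the equation to 14x + 73y = 18.
Euclidean algorithm: 73 = 5·14 + 3, 14 = 4·3 + 2, 3 = 1·2 + 1, 2 = 2·1 + 0.
Working back up the chain: 1 = 3 − 1·2 = 3 − (14 − 4·3) = −14 + 5·3 = −14 + 5·(73 − 5·14) = 5·73 − 26·14. So 14·(-26) + 73·5 = 1.
Times 18: 14·(-468) + 73·90 = 18, so (-468, 90) solves it.
The general solution is x = -468 + 73k, y = 90 − 14k; taking k = 7 gives the smaller pair x = 43, y = -8.
Indeed 238·43 + 1241·(-8) = 10234 − 9928 = 306.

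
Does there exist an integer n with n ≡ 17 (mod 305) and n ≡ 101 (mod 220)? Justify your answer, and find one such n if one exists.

Both moduli are multiples of 5 = gcd(305, 220), so any solution would satisfy n ≡ 17 and n ≡ 101 modulo 5 simultaneously.
However 17 ≡ 2 and 101 ≡ 1 (mod 5), and 2 ≠ 1.
Therefore no such n exists.

There is no such integer.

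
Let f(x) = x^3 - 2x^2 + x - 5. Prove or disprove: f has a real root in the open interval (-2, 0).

No such root exists.

The endpoint values f(-2) = -23 and f(0) = -5 are both negative. Claim: f(x) < 0 for every x in (-2, 0).
Shift to the endpoint 0: with x = −u (0 < u < 2), one computes f(−u) = -u^3 - 2u^2 - u - 5.
All 4 nonzero coefficients of this polynomial in u are negative; hence for u > 0 the value is a sum of negative terms (the constant -5 among them).
Therefore f(x) < 0 throughout (-2, 0), and f has no zero there.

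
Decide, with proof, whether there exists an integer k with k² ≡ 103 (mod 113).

113 is prime, so by Euler's criterion 103 is a square mod 113 iff 103^((113−1)/2) = 103^56 ≡ 1 (mod 113).
Repeated squaring mod 113: 103^2 = 10609 ≡ 100; 103^4 ≡ 100² = 10000 ≡ 56; 103^8 ≡ 56² = 3136 ≡ 85; 103^16 ≡ 85² = 7225 ≡ 106; 103^32 ≡ 106² = 11236 ≡ 49.
Since 56 = 32 + 16 + 8, 103^56 ≡ 49 · 106 · 85; multiplying out mod 113: 49·106 = 5194 ≡ 109, then 109·85 = 9265 ≡ 112. Thus 103^56 ≡ 112 ≡ −1 (mod 113).
The value −1 means 103 is a non-residue modulo 113, so k² ≡ 103 (mod 113) is impossible.

No, no such integer exists.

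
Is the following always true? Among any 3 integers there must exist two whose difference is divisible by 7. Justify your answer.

No; for instance {20, 21, 22} is a counterexample.

Take the 3 consecutive integers 20, 21, 22: their residues mod 7 are all distinct because 3 ≤ 7.
No two share a residue, so no pair has difference divisible by 7; the claim fails for this set.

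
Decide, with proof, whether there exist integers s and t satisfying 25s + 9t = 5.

s = 2, t = -5

25 and 9 are coprime, so 25s + 9t ranges over all of ℤ.
Euclidean algorithm: 25 = 2·9 + 7, 9 = 1·7 + 2, 7 = 3·2 + 1, 2 = 2·1 + 0.
Back-substituting, 1 = 7 − 3·2 = 7 − 3·(9 − 1·7) = −3·9 + 4·7 = −3·9 + 4·(25 − 2·9) = 4·25 − 11·9; that is, 25·4 + 9·(-11) = 1.
Times 5: 25·20 + 9·(-55) = 5, so (20, -55) solves it.
The general solution is s = 20 + 9k, t = -55 − 25k; taking k = -2 gives the smaller pair s = 2, t = -5.
Indeed 25·2 + 9·(-5) = 50 − 45 = 5.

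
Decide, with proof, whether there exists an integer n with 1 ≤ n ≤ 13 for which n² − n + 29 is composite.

n = 8

At n = 8: 8² − 8 + 29 = 85 = 5·17, which is composite.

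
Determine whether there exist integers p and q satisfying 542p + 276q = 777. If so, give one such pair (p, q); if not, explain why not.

No such integers exist.

Any value of 542p + 276q is a multiple of gcd(542, 276) = 2.
However 777 leaves remainder 1 on division by 2.
Hence no integers p, q satisfy the equation.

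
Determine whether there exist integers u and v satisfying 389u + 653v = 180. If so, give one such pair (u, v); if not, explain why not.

u = 29, v = -17

389 and 653 are coprime, so 389u + 653v ranges over all of ℤ.
Euclidean algorithm: 653 = 1·389 + 264, 389 = 1·264 + 125, 264 = 2·125 + 14, 125 = 8·14 + 13, 14 = 1·13 + 1, 13 = 13·1 + 0.
Unwinding: 1 = 14 − 1·13 = 14 − (125 − 8·14) = −125 + 9·14 = −125 + 9·(264 − 2·125) = 9·264 − 19·125 = 9·264 − 19·(389 − 1·264) = −19·389 + 28·264 = −19·389 + 28·(653 − 1·389) = 28·653 − 47·389, i.e. 389·(-47) + 653·28 = 1.
Scaling by 180 gives the particular solution (u, v) = (-8460, 5040).
Adding 13·653 to u and subtracting 13·389 from v gives the tidier solution (29, -17).
Indeed 389·29 + 653·(-17) = 11281 − 11101 = 180.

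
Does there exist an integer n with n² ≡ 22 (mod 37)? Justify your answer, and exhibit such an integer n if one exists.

37 is prime, so by Euler's criterion 22 is a square mod 37 iff 22^((37−1)/2) = 22^18 ≡ 1 (mod 37).
Repeated squaring mod 37: 22^2 = 484 ≡ 3; 22^4 ≡ 3² = 9 ≡ 9; 22^8 ≡ 9² = 81 ≡ 7; 22^16 ≡ 7² = 49 ≡ 12.
Since 18 = 16 + 2, 22^18 ≡ 12 · 3; multiplying out mod 37: 12·3 = 36 ≡ 36. Thus 22^18 ≡ 36 ≡ −1 (mod 37).
The value −1 means 22 is a non-residue modulo 37, so n² ≡ 22 (mod 37) is impossible.

There is no such integer.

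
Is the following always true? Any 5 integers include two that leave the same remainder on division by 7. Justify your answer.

No; for instance {32, 33, 34, 35, 36} is a counterexample.

Take the 5 consecutive integers 32, 33, …, 36: their residues mod 7 are all distinct because 5 ≤ 7.
Hence this collection has no pair with equal remainders mod 7, disproving the claim.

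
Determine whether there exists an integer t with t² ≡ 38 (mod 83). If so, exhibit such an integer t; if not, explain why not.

t = 11

t = 11 works: 11² = 121, and 121 − 38 = 83 = 1·83.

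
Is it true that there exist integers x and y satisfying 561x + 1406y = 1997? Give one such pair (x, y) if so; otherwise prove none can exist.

Since gcd(561, 1406) = 1, every integer is an integer combination of 561 and 1406.
Euclidean algorithm: 1406 = 2·561 + 284, 561 = 1·284 + 277, 284 = 1·277 + 7, 277 = 39·7 + 4, 7 = 1·4 + 3, 4 = 1·3 + 1, 3 = 3·1 + 0.
Unwinding: 1 = 4 − 1·3 = 4 − (7 − 1·4) = −7 + 2·4 = −7 + 2·(277 − 39·7) = 2·277 − 79·7 = 2·277 − 79·(284 − 1·277) = −79·284 + 81·277 = −79·284 + 81·(561 − 1·284) = 81·561 − 160·284 = 81·561 − 160·(1406 − 2·561) = −160·1406 + 401·561, i.e. 561·401 + 1406·(-160) = 1.
Multiplying through by 1997: x = 401·1997 = 800797, y = (-160)·1997 = -319520 is a solution.
Subtracting 569·1406 from x and adding 569·561 to y gives the tidier solution (783, -311).
Indeed 561·783 + 1406·(-311) = 439263 − 437266 = 1997.

x = 783, y = -311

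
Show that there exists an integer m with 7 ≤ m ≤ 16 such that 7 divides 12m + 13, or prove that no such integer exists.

m = 10

At m = 10 we get 12·10 + 13 = 133, and 133 = 7·19.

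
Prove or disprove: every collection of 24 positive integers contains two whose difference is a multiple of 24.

Take the 24 consecutive integers 120, 121, …, 143: their residues mod 24 are all distinct because 24 ≤ 24.
Any two of them differ by at most 23 < 24 and by at least 1, so no difference is a multiple of 24.

No; for instance {120, 121, 122, 123, 124, 125, 126, 127, 128, 129, 130, 131, 132, 133, 134, 135, 136, 137, 138, 139, 140, 141, 142, 143} is a counterexample.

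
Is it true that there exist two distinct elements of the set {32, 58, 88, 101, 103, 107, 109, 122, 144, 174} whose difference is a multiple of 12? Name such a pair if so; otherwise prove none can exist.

Reduce each element modulo 12: 32↦8, 58↦10, 88↦4, 101↦5, 103↦7, 107↦11, 109↦1, 122↦2, 144↦0, 174↦6.
All 10 residues are distinct, so no two elements differ by a multiple of 12.

No, no such pair exists.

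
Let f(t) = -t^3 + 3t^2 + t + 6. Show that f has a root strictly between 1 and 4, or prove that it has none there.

Yes, f has a root in the interval.

f(1) = 9 and f(4) = -6, which have opposite signs.
As a polynomial, f is continuous on every closed interval.
By the Intermediate Value Theorem f must vanish at some point of (1, 4).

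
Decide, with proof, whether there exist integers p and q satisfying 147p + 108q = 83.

gcd(147, 108) = 3, so every integer of the form 147p + 108q is a multiple of 3.
But 83 = 3·27 + 2, so 3 ∤ 83.
Therefore 147p + 108q = 83 has no solution in integers.

No such integers exist.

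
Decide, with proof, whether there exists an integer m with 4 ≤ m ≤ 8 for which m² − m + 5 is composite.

At m = 6: 6² − 6 + 5 = 35 = 5·7, which is composite.

m = 6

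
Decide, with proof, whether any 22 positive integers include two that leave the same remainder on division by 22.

Take the 22 consecutive integers 97, 98, …, 118: their residues mod 22 are all distinct because 22 ≤ 22.
Hence this collection has no pair with equal remainders mod 22, disproving the claim.

No; for instance {97, 98, 99, 100, 101, 102, 103, 104, 105, 106, 107, 108, 109, 110, 111, 112, 113, 114, 115, 116, 117, 118} is a counterexample.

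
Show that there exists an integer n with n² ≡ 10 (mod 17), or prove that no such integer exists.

No such integer exists.

Computing n² mod 17 for n = 0, 1, …, 8 (enough, by the symmetry n ↦ 17 − n) gives 0, 1, 4, 9, 16, 8, 2, 15, 13.
The set of squares mod 17 is therefore {0, 1, 2, 4, 8, 9, 13, 15, 16}, which does not contain 10.
Hence no integer n has n² ≡ 10 (mod 17).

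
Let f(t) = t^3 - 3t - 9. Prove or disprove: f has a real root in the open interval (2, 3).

Yes, f has a root in the interval.

f(2) = -7 and f(3) = 9, which have opposite signs.
As a polynomial, f is continuous on every closed interval.
By the Intermediate Value Theorem, f takes the value 0 somewhere in the open interval.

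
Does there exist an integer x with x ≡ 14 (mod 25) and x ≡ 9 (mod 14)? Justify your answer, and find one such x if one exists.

x = 289

Since 25 and 14 share no common factor, CRT says the pair of congruences has a solution (unique mod 350).
Any solution of the first congruence is x = 14 + 25t; substituting into the second, 25t ≡ 9 − 14 ≡ 9 (mod 14).
25 ≡ 11 (mod 14), so this reads 11t ≡ 9 (mod 14). Since 11·9 = 99 = 7·14 + 1, the inverse of 11 mod 14 is 9.
Multiplying by 9: t ≡ 9·9 = 81 ≡ 11 (mod 14).
With t = 11: x = 14 + 25·11 = 289.
Verify: 289 = 11·25 + 14 and 289 = 20·14 + 9. ✓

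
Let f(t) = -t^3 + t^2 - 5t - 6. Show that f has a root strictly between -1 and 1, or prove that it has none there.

Such a root exists.

f(-1) = 1 and f(1) = -11, which have opposite signs.
f is continuous everywhere (it is a polynomial), in particular on [-1, 1].
By the Intermediate Value Theorem, f takes the value 0 somewhere in the open interval.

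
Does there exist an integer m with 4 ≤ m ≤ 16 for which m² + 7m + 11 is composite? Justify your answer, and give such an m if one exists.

At m = 4: 4² + 7·4 + 11 = 55 = 5·11, which is composite.

m = 4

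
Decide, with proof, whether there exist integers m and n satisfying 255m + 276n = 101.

Both 255 and 276 are divisible by gcd(255, 276) = 3, hence so is any combination 255m + 276n.
However 101 leaves remainder 2 on division by 3.
So the equation is unsolvable over ℤ.

No such integers exist.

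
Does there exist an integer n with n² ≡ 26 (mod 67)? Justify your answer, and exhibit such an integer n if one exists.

n = 19 works: 19² = 361, and 361 − 26 = 335 = 5·67.

n = 19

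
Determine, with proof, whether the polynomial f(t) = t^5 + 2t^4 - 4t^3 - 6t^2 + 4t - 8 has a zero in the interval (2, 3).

f has no root in that interval.

The endpoint values f(2) = 8 and f(3) = 247 are both positive. Claim: f(t) > 0 for every t in (2, 3).
Shift to the endpoint 2: with t = 2 + u (0 < u < 1), one computes f(2 + u) = u^5 + 12u^4 + 52u^3 + 98u^2 + 76u + 8.
The nonzero coefficients here are all positive, so for u > 0 every term is positive (or zero), and the constant term 8 is strictly positive.
So f is strictly positive on (2, 3); no root exists in the interval.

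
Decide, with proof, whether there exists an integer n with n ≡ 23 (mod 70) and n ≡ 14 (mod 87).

n = 1493

The moduli 70 and 87 are coprime, so by the Chinese Remainder Theorem a unique solution modulo 6090 exists.
Any solution of the first congruence is n = 23 + 70t; substituting into the second, 70t ≡ 14 − 23 ≡ 78 (mod 87).
Since 70·46 = 3220 = 37·87 + 1, the inverse of 70 mod 87 is 46.
Multiplying by 46: t ≡ 46·78 = 3588 ≡ 21 (mod 87).
With t = 21: n = 23 + 70·21 = 1493.
Indeed 1493 ≡ 23 (mod 70) and 1493 ≡ 14 (mod 87).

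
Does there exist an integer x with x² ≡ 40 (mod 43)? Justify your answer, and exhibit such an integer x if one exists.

x = 30

x = 30 works: 30² = 900, and 900 − 40 = 860 = 20·43.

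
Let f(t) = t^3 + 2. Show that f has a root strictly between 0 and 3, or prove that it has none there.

The endpoint values f(0) = 2 and f(3) = 29 are both positive. Claim: f(t) > 0 for every t in (0, 3).
Every nonzero coefficient of f(t) = t^3 + 2 is positive; for t > 0 each term then has that sign, and the constant term 2 is strictly positive.
So f is strictly positive on (0, 3); no root exists in the interval.

No.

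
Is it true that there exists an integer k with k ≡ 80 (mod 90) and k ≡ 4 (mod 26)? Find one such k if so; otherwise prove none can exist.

k = 1070

The moduli are not coprime: gcd(90, 26) = 2. Compatibility requires 2 ∣ (4 − 80) = -76, which holds, so solutions exist.
Put k = 80 + 90t, so we need 90t ≡ 2 (mod 26), equivalently (divide by 2) 45t ≡ 1 (mod 13).
45 ≡ 6 (mod 13), so this reads 6t ≡ 1 (mod 13). Since 6·11 = 66 = 5·13 + 1, the inverse of 6 mod 13 is 11.
Therefore t ≡ 11·1 = 11 (mod 13).
Then k = 80 + 90·11 = 1070.
Check: 1070 mod 90 = 80, 1070 mod 26 = 4. ✓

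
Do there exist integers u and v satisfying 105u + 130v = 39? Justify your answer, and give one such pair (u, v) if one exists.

Both 105 and 130 are divisible by gcd(105, 130) = 5, hence so is any combination 105u + 130v.
But 39 = 5·7 + 4, so 5 ∤ 39.
So the equation is unsolvable over ℤ.

No such integers exist.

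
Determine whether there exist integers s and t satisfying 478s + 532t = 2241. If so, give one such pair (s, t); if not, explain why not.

Any value of 478s + 532t is a multiple of gcd(478, 532) = 2.
However 2241 leaves remainder 1 on division by 2.
Hence no integers s, t satisfy the equation.

No, no such integers exist.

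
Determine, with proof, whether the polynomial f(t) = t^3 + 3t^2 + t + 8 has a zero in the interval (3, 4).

The endpoint values f(3) = 65 and f(4) = 124 are both positive. Claim: f(t) > 0 for every t in (3, 4).
Substitute t = 3 + u, where 0 < u < 1 on the interval. Expanding, f(3 + u) = u^3 + 12u^2 + 46u + 65.
All 4 nonzero coefficients of this polynomial in u are positive; hence for u > 0 the value is a sum of positive terms (the constant 65 among them).
So f is strictly positive on (3, 4); no root exists in the interval.

No.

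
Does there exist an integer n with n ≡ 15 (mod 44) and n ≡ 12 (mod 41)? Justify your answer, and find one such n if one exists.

gcd(44, 41) = 1, so the Chinese Remainder Theorem guarantees exactly one residue class mod 1804 satisfying both.
Write n = 15 + 44t and require 15 + 44t ≡ 12 (mod 41), i.e. 44t ≡ 38 (mod 41).
44 ≡ 3 (mod 41), so this reads 3t ≡ 38 (mod 41). Note 3·14 = 42 ≡ 1 (mod 41) (as 42 − 1 = 1·41), so 3⁻¹ ≡ 14.
Therefore t ≡ 14·38 = 532 ≡ 40 (mod 41).
With t = 40: n = 15 + 44·40 = 1775.
Verify: 1775 = 40·44 + 15 and 1775 = 43·41 + 12. ✓

n = 1775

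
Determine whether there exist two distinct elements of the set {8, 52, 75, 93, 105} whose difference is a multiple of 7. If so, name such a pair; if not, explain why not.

No, no such pair exists.

Residues mod 7: 8↦1, 52↦3, 75↦5, 93↦2, 105↦0.
All 5 residues are distinct, so no two elements differ by a multiple of 7.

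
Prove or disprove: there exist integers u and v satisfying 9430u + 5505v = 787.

gcd(9430, 5505) = 5, so every integer of the form 9430u + 5505v is a multiple of 5.
However 787 leaves remainder 2 on division by 5.
Therefore 9430u + 5505v = 787 has no solution in integers.

No, no such integers exist.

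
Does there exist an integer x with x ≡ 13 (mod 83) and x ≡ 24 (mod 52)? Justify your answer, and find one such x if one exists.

x = 4080

The moduli 83 and 52 are coprime, so by the Chinese Remainder Theorem a unique solution modulo 4316 exists.
Write x = 13 + 83t and require 13 + 83t ≡ 24 (mod 52), i.e. 83t ≡ 11 (mod 52).
83 ≡ 31 (mod 52), so this reads 31t ≡ 11 (mod 52). Note 31·47 = 1457 ≡ 1 (mod 52) (as 1457 − 1 = 28·52), so 31⁻¹ ≡ 47.
Therefore t ≡ 47·11 = 517 ≡ 49 (mod 52).
With t = 49: x = 13 + 83·49 = 4080.
Check: 4080 mod 83 = 13, 4080 mod 52 = 24. ✓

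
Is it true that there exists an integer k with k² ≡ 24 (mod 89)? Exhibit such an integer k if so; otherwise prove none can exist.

Apply Euler's criterion with the prime 89: 24 is a quadratic residue iff 24^44 ≡ 1 (mod 89), and a non-residue iff it is ≡ −1.
Repeated squaring mod 89: 24^2 = 576 ≡ 42; 24^4 ≡ 42² = 1764 ≡ 73; 24^8 ≡ 73² = 5329 ≡ 78; 24^16 ≡ 78² = 6084 ≡ 32; 24^32 ≡ 32² = 1024 ≡ 45.
Since 44 = 32 + 8 + 4, 24^44 ≡ 45 · 78 · 73; multiplying out mod 89: 45·78 = 3510 ≡ 39, then 39·73 = 2847 ≡ 88. Thus 24^44 ≡ 88 ≡ −1 (mod 89).
By Euler's criterion 24 is a quadratic non-residue mod 89: no k satisfies k² ≡ 24 (mod 89).

There is no such integer.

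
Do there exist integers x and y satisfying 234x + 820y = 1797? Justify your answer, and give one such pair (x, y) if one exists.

Both 234 and 820 are divisible by gcd(234, 820) = 2, hence so is any combination 234x + 820y.
However 1797 leaves remainder 1 on division by 2.
Hence no integers x, y satisfy the equation.

There are no such integers.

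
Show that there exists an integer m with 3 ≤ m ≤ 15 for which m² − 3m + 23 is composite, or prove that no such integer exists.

At m = 9: 9² − 3·9 + 23 = 77 = 7·11, which is composite.

m = 9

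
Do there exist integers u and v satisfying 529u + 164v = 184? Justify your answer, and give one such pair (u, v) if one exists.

Since gcd(529, 164) = 1, every integer is an integer combination of 529 and 164.
Run the Euclidean algorithm on 529 and 164: 529 = 3·164 + 37, 164 = 4·37 + 16, 37 = 2·16 + 5, 16 = 3·5 + 1, 5 = 5·1 + 0.
Working back up the chain: 1 = 16 − 3·5 = 16 − 3·(37 − 2·16) = −3·37 + 7·16 = −3·37 + 7·(164 − 4·37) = 7·164 − 31·37 = 7·164 − 31·(529 − 3·164) = −31·529 + 100·164. So 529·(-31) + 164·100 = 1.
Scaling by 184 gives the particular solution (u, v) = (-5704, 18400).
Adding 35·164 to u and subtracting 35·529 from v gives the tidier solution (36, -115).
Check: 529·36 + 164·(-115) = 19044 − 18860 = 184. ✓

u = 36, v = -115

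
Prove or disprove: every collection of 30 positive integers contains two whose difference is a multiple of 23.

Each integer lies in one of the 23 residue classes modulo 23.
With 30 integers and only 23 classes, the pigeonhole principle forces two of them, say a and b, into the same class.
Their difference a − b is then a multiple of 23.

Yes, this is always true.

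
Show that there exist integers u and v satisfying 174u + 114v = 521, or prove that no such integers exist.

Any value of 174u + 114v is a multiple of gcd(174, 114) = 6.
But 521 is not a multiple of 6 (it leaves remainder 5).
So the equation is unsolvable over ℤ.

There are no such integers.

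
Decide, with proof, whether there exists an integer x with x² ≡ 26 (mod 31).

No such integer exists.

31 is prime, so by Euler's criterion 26 is a square mod 31 iff 26^((31−1)/2) = 26^15 ≡ 1 (mod 31).
Repeated squaring mod 31: 26^2 = 676 ≡ 25; 26^4 ≡ 25² = 625 ≡ 5; 26^8 ≡ 5² = 25 ≡ 25.
Since 15 = 8 + 4 + 2 + 1, 26^15 ≡ 25 · 5 · 25 · 26; multiplying out mod 31: 25·5 = 125 ≡ 1, then 1·25 = 25 ≡ 25, then 25·26 = 650 ≡ 30. Thus 26^15 ≡ 30 ≡ −1 (mod 31).
The value −1 means 26 is a non-residue modulo 31, so x² ≡ 26 (mod 31) is impossible.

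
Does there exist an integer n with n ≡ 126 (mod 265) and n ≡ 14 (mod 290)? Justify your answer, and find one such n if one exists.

There is no such integer.

Both moduli are multiples of 5 = gcd(265, 290), so any solution would satisfy n ≡ 126 and n ≡ 14 modulo 5 simultaneously.
However 126 ≡ 1 and 14 ≡ 4 (mod 5), and 1 ≠ 4.
Therefore no such n exists.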